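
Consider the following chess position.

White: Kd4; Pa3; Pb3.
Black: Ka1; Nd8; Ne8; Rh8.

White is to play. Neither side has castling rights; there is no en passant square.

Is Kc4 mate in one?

no

After Kc4: black king on a1; in check: no.
Black is not in check, so this cannot be checkmate.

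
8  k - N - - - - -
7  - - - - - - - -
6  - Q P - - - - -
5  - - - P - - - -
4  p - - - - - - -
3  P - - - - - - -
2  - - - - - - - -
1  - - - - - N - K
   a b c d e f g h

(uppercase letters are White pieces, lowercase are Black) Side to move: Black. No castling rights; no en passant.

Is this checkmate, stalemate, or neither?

stalemate

Black to move; black king on a8.
In check: no.
King squares — a7: attacked by Qb6; b7: attacked by Qb6; b8: attacked by Qb6.
Legal moves for Black: none.
Not in check and no legal moves → stalemate.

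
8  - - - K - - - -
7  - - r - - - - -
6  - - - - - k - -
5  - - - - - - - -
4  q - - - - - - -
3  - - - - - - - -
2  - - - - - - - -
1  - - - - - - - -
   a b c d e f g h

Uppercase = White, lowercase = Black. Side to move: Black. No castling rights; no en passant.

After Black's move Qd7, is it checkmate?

After Qd7: white king on d8; in check: yes, from the black queen on d7.
King squares — c7: attacked by Qd7; d7: attacked by Rc7; e7: attacked by Kf6; c8: attacked by Rc7; e8: attacked by Qd7.
White has no legal moves → checkmate.

yes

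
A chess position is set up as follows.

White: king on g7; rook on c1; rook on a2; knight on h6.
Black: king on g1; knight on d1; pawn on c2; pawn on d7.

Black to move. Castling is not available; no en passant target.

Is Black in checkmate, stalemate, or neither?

neither

Black to move; black king on g1.
In check: no.
Legal moves for Black: Kh2, Kg2, Kf2, Kh1, Kf1, d6, d5.
Black has 7 legal moves and is not in check → neither.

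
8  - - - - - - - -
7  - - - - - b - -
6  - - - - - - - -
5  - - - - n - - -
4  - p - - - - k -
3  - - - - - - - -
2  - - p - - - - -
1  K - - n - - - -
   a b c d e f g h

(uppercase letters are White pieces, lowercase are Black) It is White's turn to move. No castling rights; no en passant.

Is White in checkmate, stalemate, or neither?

stalemate

White to move; white king on a1.
In check: no.
King squares — b1: attacked by Pc2; a2: attacked by Bf7; b2: attacked by Nd1.
Legal moves for White: none.
Not in check and no legal moves → stalemate.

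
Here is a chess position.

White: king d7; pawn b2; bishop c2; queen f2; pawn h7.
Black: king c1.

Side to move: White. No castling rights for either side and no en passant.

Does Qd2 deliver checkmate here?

After Qd2: black king on c1; in check: yes, from the white queen on d2.
Black has 2 legal replies: Kxd2, Kxb2.
In check but a legal move exists → not checkmate.

no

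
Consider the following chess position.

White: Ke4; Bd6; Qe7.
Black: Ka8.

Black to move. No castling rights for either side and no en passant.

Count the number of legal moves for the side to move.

Black to move; king on a8.
In check: no.
Legal moves: none.
Count: 0.

0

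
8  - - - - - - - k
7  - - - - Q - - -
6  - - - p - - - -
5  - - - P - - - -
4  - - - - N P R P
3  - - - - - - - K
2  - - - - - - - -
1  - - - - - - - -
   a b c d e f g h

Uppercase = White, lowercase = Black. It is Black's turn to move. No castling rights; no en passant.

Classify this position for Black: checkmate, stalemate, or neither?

stalemate

Black to move; black king on h8.
In check: no.
King squares — g7: attacked by Rg4; h7: attacked by Qe7; g8: attacked by Rg4.
Legal moves for Black: none.
Not in check and no legal moves → stalemate.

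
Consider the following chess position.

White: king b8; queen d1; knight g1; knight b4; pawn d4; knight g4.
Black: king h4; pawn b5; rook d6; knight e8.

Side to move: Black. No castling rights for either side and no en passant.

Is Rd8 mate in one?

After Rd8: white king on b8; in check: yes, from the black rook on d8.
White has 2 legal replies: Kb7, Ka7.
In check but a legal move exists → not checkmate.

no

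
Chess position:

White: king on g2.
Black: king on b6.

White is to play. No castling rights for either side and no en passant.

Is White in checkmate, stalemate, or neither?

White to move; white king on g2.
In check: no.
Legal moves for White: Kh3, Kg3, Kf3, Kh2, Kf2, Kh1, Kg1, Kf1.
White has 8 legal moves and is not in check → neither.

neither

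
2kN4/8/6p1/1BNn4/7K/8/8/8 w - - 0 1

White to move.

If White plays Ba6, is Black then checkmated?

no

After Ba6: black king on c8; in check: yes, from the white bishop on a6.
Black has 3 legal replies: Kxd8, Kb8, Kc7.
In check but a legal move exists → not checkmate.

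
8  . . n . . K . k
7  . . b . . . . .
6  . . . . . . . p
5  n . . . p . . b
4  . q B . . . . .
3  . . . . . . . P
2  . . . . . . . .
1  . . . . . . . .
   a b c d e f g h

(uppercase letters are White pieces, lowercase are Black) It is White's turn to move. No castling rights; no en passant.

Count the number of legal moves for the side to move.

White to move; king on f8.
In check: yes, from the black queen on b4.
Legal moves: none.
Count: 0.

0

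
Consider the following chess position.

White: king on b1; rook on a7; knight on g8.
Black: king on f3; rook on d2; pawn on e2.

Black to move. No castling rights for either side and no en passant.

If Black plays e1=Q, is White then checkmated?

After e1=Q: white king on b1; in check: yes, from the black queen on e1.
King squares — a1: attacked by Qe1; c1: attacked by Qe1; a2: attacked by Rd2; b2: attacked by Rd2; c2: attacked by Rd2.
White has no legal moves → checkmate.

yes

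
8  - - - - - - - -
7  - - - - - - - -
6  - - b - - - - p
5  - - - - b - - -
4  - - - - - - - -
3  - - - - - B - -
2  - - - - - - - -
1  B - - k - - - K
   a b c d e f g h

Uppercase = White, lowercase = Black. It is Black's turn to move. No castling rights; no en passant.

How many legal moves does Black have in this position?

Black to move; king on d1.
In check: yes, from the white bishop on f3.
Legal moves: Kd2, Kc2, Ke1, Kc1, Bxf3+.
Count: 5.

5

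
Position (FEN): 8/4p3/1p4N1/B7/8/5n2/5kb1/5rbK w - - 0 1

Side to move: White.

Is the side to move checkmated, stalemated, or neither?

White to move; white king on h1.
In check: yes, from the black bishop on g2.
King squares — g1: attacked by Rf1; g2: attacked by Kf2; h2: attacked by Bg1.
Legal moves for White: none.
In check with no legal moves → checkmate.

checkmate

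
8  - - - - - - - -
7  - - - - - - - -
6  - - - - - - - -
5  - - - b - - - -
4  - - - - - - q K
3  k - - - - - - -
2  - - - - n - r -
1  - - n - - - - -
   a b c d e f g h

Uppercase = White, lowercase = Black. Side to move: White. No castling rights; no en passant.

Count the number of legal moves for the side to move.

White to move; king on h4.
In check: yes, from the black queen on g4.
Legal moves: none.
Count: 0.

0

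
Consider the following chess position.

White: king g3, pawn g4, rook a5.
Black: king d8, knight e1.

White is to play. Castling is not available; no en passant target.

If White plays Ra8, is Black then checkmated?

no

After Ra8: black king on d8; in check: yes, from the white rook on a8.
Black has 3 legal replies: Ke7, Kd7, Kc7.
In check but a legal move exists → not checkmate.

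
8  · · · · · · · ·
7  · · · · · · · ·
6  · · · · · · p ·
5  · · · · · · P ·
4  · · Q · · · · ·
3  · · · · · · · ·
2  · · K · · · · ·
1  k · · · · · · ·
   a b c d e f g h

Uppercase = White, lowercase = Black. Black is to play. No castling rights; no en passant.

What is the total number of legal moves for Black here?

0

Black to move; king on a1.
In check: no.
Legal moves: none.
Count: 0.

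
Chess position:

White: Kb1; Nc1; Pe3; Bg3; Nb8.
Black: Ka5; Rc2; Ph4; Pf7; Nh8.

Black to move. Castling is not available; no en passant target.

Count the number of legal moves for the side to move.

Black to move; king on a5.
In check: no.
Legal moves: Ng6, Kb6, Kb5, Kb4, Ka4, Rc8, Rc7, Rc6, Rc5, Rc4, Rc3, Rh2, Rg2, Rf2, Re2, Rd2, Rb2+, Ra2, Rxc1+, hxg3, f6, h3, f5.
Count: 23.

23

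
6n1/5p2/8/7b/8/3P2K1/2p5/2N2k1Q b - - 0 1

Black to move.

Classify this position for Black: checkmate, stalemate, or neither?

Black to move; black king on f1.
In check: yes, from the white queen on h1.
King squares — e1: attacked by Qh1; g1: attacked by Qh1; e2: attacked by Nc1; f2: attacked by Kg3; g2: attacked by Qh1.
Legal moves for Black: none.
In check with no legal moves → checkmate.

checkmate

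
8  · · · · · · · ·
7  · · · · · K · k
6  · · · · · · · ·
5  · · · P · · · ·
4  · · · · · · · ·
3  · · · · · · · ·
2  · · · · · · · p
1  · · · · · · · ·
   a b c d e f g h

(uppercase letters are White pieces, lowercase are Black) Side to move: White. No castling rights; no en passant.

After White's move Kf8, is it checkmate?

After Kf8: black king on h7; in check: no.
Black is not in check, so this cannot be checkmate.

no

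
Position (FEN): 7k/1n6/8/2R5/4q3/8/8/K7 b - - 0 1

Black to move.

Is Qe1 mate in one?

no

After Qe1: white king on a1; in check: yes, from the black queen on e1.
White has 3 legal replies: Kb2, Ka2, Rc1.
In check but a legal move exists → not checkmate.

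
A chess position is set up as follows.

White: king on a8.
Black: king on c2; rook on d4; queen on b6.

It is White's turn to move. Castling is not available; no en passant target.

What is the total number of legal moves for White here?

0

White to move; king on a8.
In check: no.
Legal moves: none.
Count: 0.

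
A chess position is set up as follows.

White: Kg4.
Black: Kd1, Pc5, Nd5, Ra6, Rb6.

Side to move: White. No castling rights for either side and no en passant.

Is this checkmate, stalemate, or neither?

White to move; white king on g4.
In check: no.
Legal moves for White: Kh5, Kg5, Kf5, Kh4, Kh3, Kg3, Kf3.
White has 7 legal moves and is not in check → neither.

neither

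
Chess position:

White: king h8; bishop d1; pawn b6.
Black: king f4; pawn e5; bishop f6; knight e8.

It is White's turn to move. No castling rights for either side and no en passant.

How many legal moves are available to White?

2

White to move; king on h8.
In check: yes, from the black bishop on f6.
Legal moves: Kg8, Kh7.
Count: 2.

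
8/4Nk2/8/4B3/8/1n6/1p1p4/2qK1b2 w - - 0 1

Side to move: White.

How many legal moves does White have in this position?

White to move; king on d1.
In check: yes, from the black queen on c1.
Legal moves: none.
Count: 0.

0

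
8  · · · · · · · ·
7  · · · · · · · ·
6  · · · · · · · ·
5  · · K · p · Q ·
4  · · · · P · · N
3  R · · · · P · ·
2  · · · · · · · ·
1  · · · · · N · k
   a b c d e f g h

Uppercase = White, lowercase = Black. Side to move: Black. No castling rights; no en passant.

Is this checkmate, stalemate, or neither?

Black to move; black king on h1.
In check: no.
King squares — g1: attacked by Qg5; g2: attacked by Nh4; h2: attacked by Nf1.
Legal moves for Black: none.
Not in check and no legal moves → stalemate.

stalemate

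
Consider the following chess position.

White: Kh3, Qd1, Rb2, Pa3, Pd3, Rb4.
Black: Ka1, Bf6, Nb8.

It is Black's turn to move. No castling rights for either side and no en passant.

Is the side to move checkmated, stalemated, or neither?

checkmate

Black to move; black king on a1.
In check: yes, from the white queen on d1.
King squares — b1: attacked by Qd1; a2: attacked by Rb2; b2: attacked by Rb4.
Legal moves for Black: none.
In check with no legal moves → checkmate.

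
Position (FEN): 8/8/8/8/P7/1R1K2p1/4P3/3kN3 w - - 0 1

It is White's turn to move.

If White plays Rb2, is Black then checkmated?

no

After Rb2: black king on d1; in check: no.
Black is not in check, so this cannot be checkmate.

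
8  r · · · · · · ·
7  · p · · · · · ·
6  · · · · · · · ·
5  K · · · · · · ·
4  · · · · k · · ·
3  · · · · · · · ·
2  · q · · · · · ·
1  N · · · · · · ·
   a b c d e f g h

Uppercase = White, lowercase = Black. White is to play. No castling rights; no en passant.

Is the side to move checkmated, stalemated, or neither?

checkmate

White to move; white king on a5.
In check: yes, from the black rook on a8.
King squares — a4: attacked by Ra8; b4: attacked by Qb2; b5: attacked by Qb2; a6: attacked by Pb7; b6: attacked by Qb2.
Legal moves for White: none.
In check with no legal moves → checkmate.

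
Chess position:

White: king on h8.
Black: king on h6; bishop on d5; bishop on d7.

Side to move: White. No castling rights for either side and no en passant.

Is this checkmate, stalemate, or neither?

White to move; white king on h8.
In check: no.
King squares — g7: attacked by Kh6; h7: attacked by Kh6; g8: attacked by Bd5.
Legal moves for White: none.
Not in check and no legal moves → stalemate.

stalemate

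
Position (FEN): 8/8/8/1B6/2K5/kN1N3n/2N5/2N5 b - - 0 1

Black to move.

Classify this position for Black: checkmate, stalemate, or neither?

checkmate

Black to move; black king on a3.
In check: yes, from the white knight on c2.
King squares — a2: attacked by Nc1; b2: attacked by Nd3; b3: attacked by Nc1; a4: attacked by Bb5; b4: attacked by Nc2.
Legal moves for Black: none.
In check with no legal moves → checkmate.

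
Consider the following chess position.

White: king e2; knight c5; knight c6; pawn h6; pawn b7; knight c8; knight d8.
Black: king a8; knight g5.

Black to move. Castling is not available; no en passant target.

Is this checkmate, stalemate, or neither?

checkmate

Black to move; black king on a8.
In check: yes, from the white pawn on b7.
King squares — a7: attacked by Nc6; b7: attacked by Nc5; b8: attacked by Nc6.
Legal moves for Black: none.
In check with no legal moves → checkmate.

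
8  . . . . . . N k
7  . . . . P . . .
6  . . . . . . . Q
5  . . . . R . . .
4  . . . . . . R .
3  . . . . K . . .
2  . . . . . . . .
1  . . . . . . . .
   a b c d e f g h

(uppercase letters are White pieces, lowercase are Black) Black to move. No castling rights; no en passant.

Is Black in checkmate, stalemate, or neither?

Black to move; black king on h8.
In check: yes, from the white queen on h6.
King squares — g7: attacked by Rg4; h7: attacked by Qh6; g8: attacked by Rg4.
Legal moves for Black: none.
In check with no legal moves → checkmate.

checkmate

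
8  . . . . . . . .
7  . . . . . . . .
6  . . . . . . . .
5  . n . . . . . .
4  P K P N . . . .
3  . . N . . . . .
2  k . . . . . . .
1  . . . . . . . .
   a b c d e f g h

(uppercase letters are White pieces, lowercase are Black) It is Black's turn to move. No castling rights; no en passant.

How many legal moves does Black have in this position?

Black to move; king on a2.
In check: yes, from the white knight on c3.
Legal moves: Kb2, Ka1, Nxc3.
Count: 3.

3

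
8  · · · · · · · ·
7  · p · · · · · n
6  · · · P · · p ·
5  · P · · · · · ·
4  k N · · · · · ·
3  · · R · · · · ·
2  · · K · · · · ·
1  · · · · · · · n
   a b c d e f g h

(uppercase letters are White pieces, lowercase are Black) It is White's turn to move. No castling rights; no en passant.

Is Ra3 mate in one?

After Ra3: black king on a4; in check: yes, from the white rook on a3.
Black has 3 legal replies: Kxb5, Kxb4, Kxa3.
In check but a legal move exists → not checkmate.

no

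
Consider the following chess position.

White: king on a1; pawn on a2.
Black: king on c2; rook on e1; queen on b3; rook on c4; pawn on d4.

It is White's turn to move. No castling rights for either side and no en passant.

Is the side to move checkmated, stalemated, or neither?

checkmate

White to move; white king on a1.
In check: yes, from the black rook on e1.
King squares — b1: attacked by Re1; a2: own pawn; b2: attacked by Kc2.
Legal moves for White: none.
In check with no legal moves → checkmate.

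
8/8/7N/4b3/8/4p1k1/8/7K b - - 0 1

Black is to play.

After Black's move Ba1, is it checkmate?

no

After Ba1: white king on h1; in check: no.
White is not in check, so this cannot be checkmate.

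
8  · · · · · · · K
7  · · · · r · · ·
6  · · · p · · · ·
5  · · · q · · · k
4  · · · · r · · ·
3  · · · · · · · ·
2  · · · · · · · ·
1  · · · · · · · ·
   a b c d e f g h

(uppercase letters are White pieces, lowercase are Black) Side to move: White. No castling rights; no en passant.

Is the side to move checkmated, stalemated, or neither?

stalemate

White to move; white king on h8.
In check: no.
King squares — g7: attacked by Re7; h7: attacked by Re7; g8: attacked by Qd5.
Legal moves for White: none.
Not in check and no legal moves → stalemate.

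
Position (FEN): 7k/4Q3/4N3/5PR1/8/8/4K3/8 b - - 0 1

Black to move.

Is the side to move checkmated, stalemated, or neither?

stalemate

Black to move; black king on h8.
In check: no.
King squares — g7: attacked by Rg5; h7: attacked by Qe7; g8: attacked by Rg5.
Legal moves for Black: none.
Not in check and no legal moves → stalemate.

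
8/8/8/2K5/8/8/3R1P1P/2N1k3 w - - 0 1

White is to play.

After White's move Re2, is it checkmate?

no

After Re2: black king on e1; in check: yes, from the white rook on e2.
Black has 2 legal replies: Kf1, Kd1.
In check but a legal move exists → not checkmate.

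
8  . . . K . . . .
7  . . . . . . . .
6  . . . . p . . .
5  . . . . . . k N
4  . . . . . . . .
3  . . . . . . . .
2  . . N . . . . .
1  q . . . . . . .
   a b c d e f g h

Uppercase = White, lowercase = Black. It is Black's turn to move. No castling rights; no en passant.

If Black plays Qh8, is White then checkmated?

no

After Qh8: white king on d8; in check: yes, from the black queen on h8.
White has 3 legal replies: Ke7, Kd7, Kc7.
In check but a legal move exists → not checkmate.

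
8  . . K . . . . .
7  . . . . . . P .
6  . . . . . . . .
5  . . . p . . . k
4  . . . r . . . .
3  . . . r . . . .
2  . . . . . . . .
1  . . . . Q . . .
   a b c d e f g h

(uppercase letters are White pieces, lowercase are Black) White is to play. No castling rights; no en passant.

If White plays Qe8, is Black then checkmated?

no

After Qe8: black king on h5; in check: yes, from the white queen on e8.
Black has 4 legal replies: Kh6, Kg5, Kh4, Kg4.
In check but a legal move exists → not checkmate.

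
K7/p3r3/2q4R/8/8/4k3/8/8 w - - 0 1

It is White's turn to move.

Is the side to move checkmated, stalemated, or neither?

neither

White to move; white king on a8.
In check: yes, from the black queen on c6.
Legal moves for White: Kb8, Rxc6.
White is in check but has 2 legal moves → neither.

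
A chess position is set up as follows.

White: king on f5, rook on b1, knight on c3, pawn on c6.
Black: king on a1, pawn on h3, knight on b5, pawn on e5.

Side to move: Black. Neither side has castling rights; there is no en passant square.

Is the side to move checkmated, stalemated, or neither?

checkmate

Black to move; black king on a1.
In check: yes, from the white rook on b1.
King squares — b1: attacked by Nc3; a2: attacked by Nc3; b2: attacked by Rb1.
Legal moves for Black: none.
In check with no legal moves → checkmate.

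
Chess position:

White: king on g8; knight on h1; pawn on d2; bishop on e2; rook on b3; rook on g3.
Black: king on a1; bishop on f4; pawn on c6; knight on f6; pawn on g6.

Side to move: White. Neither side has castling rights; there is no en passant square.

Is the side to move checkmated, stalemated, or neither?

neither

White to move; white king on g8.
In check: yes, from the black knight on f6.
Legal moves for White: Kh8, Kf8, Kg7, Kf7.
White is in check but has 4 legal moves → neither.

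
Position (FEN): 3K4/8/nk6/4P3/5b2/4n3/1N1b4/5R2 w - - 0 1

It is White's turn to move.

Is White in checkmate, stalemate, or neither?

White to move; white king on d8.
In check: no.
Legal moves for White include: Ke8, Kc8, Ke7, Kd7, Nc4+, Na4+, Nd3, Nd1, Rxf4, Rf3, Rf2, Rh1, Rg1, Re1, Rd1, Rc1, Rb1, Ra1, ... (list truncated; more exist).
White has legal moves and is not in check → neither.

neither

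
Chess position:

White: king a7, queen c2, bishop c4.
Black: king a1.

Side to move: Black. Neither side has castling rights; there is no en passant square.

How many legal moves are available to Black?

Black to move; king on a1.
In check: no.
Legal moves: none.
Count: 0.

0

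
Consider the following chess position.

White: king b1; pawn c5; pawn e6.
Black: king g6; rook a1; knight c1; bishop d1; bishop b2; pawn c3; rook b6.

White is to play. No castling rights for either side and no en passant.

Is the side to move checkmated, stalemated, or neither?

checkmate

White to move; white king on b1.
In check: yes, from the black rook on a1.
King squares — a1: attacked by Bb2; c1: attacked by Ra1; a2: attacked by Ra1; b2: attacked by Pc3; c2: attacked by Bd1.
Legal moves for White: none.
In check with no legal moves → checkmate.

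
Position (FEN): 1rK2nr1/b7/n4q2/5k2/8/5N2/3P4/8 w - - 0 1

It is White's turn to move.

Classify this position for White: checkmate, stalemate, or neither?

White to move; white king on c8.
In check: yes, from the black rook on b8.
King squares — b7: attacked by Rb8; c7: attacked by Na6; d7: attacked by Nf8; b8: attacked by Na6; d8: attacked by Qf6.
Legal moves for White: none.
In check with no legal moves → checkmate.

checkmate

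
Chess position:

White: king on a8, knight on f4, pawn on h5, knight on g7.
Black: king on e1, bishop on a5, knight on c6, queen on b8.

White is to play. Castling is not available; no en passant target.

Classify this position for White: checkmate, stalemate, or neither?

checkmate

White to move; white king on a8.
In check: yes, from the black queen on b8.
King squares — a7: attacked by Nc6; b7: attacked by Qb8; b8: attacked by Nc6.
Legal moves for White: none.
In check with no legal moves → checkmate.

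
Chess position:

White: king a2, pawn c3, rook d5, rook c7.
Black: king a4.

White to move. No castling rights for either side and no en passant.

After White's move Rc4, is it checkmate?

After Rc4: black king on a4; in check: yes, from the white rook on c4.
King squares — a3: attacked by Ka2; b3: attacked by Ka2; b4: attacked by Pc3; a5: attacked by Rd5; b5: attacked by Rd5.
Black has no legal moves → checkmate.

yes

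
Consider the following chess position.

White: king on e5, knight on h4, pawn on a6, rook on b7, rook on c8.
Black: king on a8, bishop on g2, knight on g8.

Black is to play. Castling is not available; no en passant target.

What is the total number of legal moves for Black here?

0

Black to move; king on a8.
In check: yes, from the white rook on c8.
Legal moves: none.
Count: 0.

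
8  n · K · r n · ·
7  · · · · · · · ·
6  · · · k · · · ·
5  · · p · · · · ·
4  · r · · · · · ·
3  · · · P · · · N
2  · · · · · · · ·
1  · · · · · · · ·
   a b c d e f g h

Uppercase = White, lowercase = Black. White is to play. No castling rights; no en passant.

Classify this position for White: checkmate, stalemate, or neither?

White to move; white king on c8.
In check: yes, from the black rook on e8.
King squares — b7: attacked by Rb4; c7: attacked by Kd6; d7: attacked by Kd6; b8: attacked by Rb4; d8: attacked by Re8.
Legal moves for White: none.
In check with no legal moves → checkmate.

checkmate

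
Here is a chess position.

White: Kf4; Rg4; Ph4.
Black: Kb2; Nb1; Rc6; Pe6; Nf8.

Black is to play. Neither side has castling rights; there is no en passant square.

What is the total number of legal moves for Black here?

24

Black to move; king on b2.
In check: no.
Legal moves: Nh7, Nd7, Ng6+, Rc8, Rc7, Rd6, Rb6, Ra6, Rc5, Rc4+, Rc3, Rc2, Rc1, Kc3, Kb3, Ka3, Kc2, Ka2, Kc1, Ka1, Nc3, Na3, Nd2, e5+.
Count: 24.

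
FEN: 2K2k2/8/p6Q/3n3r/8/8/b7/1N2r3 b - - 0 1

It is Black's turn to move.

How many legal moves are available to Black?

Black to move; king on f8.
In check: yes, from the white queen on h6.
Legal moves: Kg8, Ke8, Kf7, Ke7, Rxh6.
Count: 5.

5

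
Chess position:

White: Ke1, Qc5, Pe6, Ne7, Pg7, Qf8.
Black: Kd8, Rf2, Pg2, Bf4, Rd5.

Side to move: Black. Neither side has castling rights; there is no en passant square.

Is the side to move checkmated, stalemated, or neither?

checkmate

Black to move; black king on d8.
In check: yes, from the white queen on f8.
King squares — c7: attacked by Qc5; d7: attacked by Pe6; e7: attacked by Qc5; c8: attacked by Qc5; e8: attacked by Qf8.
Legal moves for Black: none.
In check with no legal moves → checkmate.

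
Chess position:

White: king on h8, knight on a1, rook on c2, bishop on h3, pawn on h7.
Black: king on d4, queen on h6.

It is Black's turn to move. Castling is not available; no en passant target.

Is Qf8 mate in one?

yes

After Qf8: white king on h8; in check: yes, from the black queen on f8.
King squares — g7: attacked by Qf8; h7: own pawn; g8: attacked by Qf8.
White has no legal moves → checkmate.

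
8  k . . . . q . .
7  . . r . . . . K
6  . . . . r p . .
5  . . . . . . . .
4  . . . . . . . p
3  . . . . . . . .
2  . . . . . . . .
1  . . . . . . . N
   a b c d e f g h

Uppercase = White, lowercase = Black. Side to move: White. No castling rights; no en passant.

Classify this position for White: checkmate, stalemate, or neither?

White to move; white king on h7.
In check: yes, from the black rook on c7.
King squares — g6: available; h6: attacked by Qf8; g7: attacked by Rc7; g8: attacked by Qf8; h8: attacked by Qf8.
Legal moves for White: Kg6.
White is in check but has 1 legal move → neither.

neither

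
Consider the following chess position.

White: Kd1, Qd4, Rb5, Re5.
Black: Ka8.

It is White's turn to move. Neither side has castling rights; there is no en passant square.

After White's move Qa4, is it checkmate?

yes

After Qa4: black king on a8; in check: yes, from the white queen on a4.
King squares — a7: attacked by Qa4; b7: attacked by Rb5; b8: attacked by Rb5.
Black has no legal moves → checkmate.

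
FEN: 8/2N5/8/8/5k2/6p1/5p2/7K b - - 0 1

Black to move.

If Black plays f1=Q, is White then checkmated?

yes

After f1=Q: white king on h1; in check: yes, from the black queen on f1.
King squares — g1: attacked by Qf1; g2: attacked by Qf1; h2: attacked by Pg3.
White has no legal moves → checkmate.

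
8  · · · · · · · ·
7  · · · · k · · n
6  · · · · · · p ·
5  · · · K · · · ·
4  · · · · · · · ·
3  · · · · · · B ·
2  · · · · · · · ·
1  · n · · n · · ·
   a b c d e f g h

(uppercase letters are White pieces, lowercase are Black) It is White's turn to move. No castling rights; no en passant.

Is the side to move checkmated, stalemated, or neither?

White to move; white king on d5.
In check: no.
Legal moves for White: Kc6, Ke5, Kc5, Ke4, Kd4, Kc4, Bb8, Bc7, Bd6+, Be5, Bh4+, Bf4, Bh2, Bf2, Bxe1.
White has 15 legal moves and is not in check → neither.

neither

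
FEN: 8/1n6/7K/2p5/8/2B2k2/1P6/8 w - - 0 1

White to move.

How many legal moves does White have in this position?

White to move; king on h6.
In check: no.
Legal moves: Kh7, Kg7, Kg6, Kh5, Kg5, Bh8, Bg7, Bf6, Be5, Ba5, Bd4, Bb4, Bd2, Be1, b3, b4.
Count: 16.

16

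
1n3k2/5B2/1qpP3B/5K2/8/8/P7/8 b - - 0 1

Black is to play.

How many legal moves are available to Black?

1

Black to move; king on f8.
In check: yes, from the white bishop on h6.
Legal moves: Kxf7.
Count: 1.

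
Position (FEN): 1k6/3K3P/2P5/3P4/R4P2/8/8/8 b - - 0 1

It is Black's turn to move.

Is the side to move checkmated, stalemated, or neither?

stalemate

Black to move; black king on b8.
In check: no.
King squares — a7: attacked by Ra4; b7: attacked by Pc6; c7: attacked by Kd7; a8: attacked by Ra4; c8: attacked by Kd7.
Legal moves for Black: none.
Not in check and no legal moves → stalemate.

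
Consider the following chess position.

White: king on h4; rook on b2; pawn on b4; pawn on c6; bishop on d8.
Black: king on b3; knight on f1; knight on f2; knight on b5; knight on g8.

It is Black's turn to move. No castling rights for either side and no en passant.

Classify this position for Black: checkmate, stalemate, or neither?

Black to move; black king on b3.
In check: yes, from the white rook on b2.
Legal moves for Black: Kc4, Ka4, Kc3, Ka3, Kxb2.
Black is in check but has 5 legal moves → neither.

neither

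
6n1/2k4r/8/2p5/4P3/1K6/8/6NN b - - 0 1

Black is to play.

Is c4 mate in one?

After c4: white king on b3; in check: yes, from the black pawn on c4.
White has 8 legal replies: Kxc4, Kb4, Ka4, Kc3, Ka3, Kc2, Kb2, Ka2.
In check but a legal move exists → not checkmate.

no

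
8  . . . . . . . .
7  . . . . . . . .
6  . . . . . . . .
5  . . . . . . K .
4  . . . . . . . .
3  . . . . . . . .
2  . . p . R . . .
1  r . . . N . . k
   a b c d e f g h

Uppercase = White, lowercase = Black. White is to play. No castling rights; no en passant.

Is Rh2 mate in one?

After Rh2: black king on h1; in check: yes, from the white rook on h2.
Black has 2 legal replies: Kxh2, Kg1.
In check but a legal move exists → not checkmate.

no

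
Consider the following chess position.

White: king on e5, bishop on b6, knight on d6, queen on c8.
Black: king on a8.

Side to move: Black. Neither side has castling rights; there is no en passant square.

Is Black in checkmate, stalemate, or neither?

checkmate

Black to move; black king on a8.
In check: yes, from the white queen on c8.
King squares — a7: attacked by Bb6; b7: attacked by Nd6; b8: attacked by Qc8.
Legal moves for Black: none.
In check with no legal moves → checkmate.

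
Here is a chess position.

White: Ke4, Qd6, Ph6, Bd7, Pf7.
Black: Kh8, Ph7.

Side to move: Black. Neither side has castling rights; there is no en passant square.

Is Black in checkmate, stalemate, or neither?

stalemate

Black to move; black king on h8.
In check: no.
King squares — g7: attacked by Ph6; h7: own pawn; g8: attacked by Pf7.
Legal moves for Black: none.
Not in check and no legal moves → stalemate.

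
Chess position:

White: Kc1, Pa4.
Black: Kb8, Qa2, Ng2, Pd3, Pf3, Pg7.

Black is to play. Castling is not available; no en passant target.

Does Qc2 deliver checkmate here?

yes

After Qc2: white king on c1; in check: yes, from the black queen on c2.
King squares — b1: attacked by Qc2; d1: attacked by Qc2; b2: attacked by Qc2; c2: attacked by Pd3; d2: attacked by Qc2.
White has no legal moves → checkmate.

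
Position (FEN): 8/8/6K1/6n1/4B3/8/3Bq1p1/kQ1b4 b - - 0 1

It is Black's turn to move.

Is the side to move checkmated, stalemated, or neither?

Black to move; black king on a1.
In check: yes, from the white queen on b1.
King squares — b1: attacked by Be4; a2: attacked by Qb1; b2: attacked by Qb1.
Legal moves for Black: none.
In check with no legal moves → checkmate.

checkmate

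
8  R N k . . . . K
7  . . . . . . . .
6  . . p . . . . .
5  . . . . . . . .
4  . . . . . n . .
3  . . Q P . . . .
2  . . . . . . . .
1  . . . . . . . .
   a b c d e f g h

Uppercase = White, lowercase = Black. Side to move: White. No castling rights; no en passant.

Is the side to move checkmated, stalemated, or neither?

White to move; white king on h8.
In check: no.
Legal moves for White include: Kg8, Kh7, Kg7, Nd7+, Nxc6+, Na6+, Ra7, Ra6, Ra5, Ra4, Ra3, Ra2, Ra1, Qg7, Qf6, Qxc6+, Qe5, Qc5, ... (list truncated; more exist).
White has legal moves and is not in check → neither.

neither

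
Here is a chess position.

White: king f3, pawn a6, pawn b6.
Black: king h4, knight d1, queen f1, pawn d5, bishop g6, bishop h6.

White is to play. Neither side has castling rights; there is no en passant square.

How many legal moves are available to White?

White to move; king on f3.
In check: yes, from the black queen on f1.
Legal moves: none.
Count: 0.

0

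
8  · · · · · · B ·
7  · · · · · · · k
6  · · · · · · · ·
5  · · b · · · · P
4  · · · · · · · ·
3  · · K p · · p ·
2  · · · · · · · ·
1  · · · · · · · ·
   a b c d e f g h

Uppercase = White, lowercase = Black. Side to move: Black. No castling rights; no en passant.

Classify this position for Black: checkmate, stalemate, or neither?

Black to move; black king on h7.
In check: yes, from the white bishop on g8.
Legal moves for Black: Kh8, Kxg8, Kg7, Kh6.
Black is in check but has 4 legal moves → neither.

neither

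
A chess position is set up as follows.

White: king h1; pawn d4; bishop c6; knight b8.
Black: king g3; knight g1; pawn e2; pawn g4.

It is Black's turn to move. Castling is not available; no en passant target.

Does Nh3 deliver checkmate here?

After Nh3: white king on h1; in check: no.
White is not in check, so this cannot be checkmate.

no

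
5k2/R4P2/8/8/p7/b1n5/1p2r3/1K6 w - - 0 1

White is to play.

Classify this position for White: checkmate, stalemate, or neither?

White to move; white king on b1.
In check: yes, from the black knight on c3.
King squares — a1: attacked by Pb2; c1: attacked by Pb2; a2: attacked by Nc3; b2: attacked by Re2; c2: attacked by Re2.
Legal moves for White: none.
In check with no legal moves → checkmate.

checkmate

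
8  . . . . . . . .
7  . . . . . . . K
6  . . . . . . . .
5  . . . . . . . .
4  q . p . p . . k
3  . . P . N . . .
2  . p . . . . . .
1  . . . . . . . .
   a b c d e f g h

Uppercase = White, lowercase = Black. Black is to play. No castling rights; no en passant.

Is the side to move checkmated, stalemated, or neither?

neither

Black to move; black king on h4.
In check: no.
Legal moves for Black include: Kh5, Kg5, Kh3, Kg3, Qe8, Qa8, Qd7+, Qa7+, Qc6, Qa6, Qb5, Qa5, Qb4, Qb3, Qa3, Qc2, Qa2, Qd1, ... (list truncated; more exist).
Black has legal moves and is not in check → neither.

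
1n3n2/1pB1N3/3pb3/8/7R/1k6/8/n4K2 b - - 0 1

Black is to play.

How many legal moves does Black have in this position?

24

Black to move; king on b3.
In check: no.
Legal moves: Nh7, Nfd7, Ng6, Nbd7, Nc6, Na6, Bg8, Bc8, Bf7, Bd7, Bf5, Bd5, Bg4, Bc4+, Bh3+, Kc3, Ka3, Kc2, Kb2, Ka2, Nc2, b6, d5, b5.
Count: 24.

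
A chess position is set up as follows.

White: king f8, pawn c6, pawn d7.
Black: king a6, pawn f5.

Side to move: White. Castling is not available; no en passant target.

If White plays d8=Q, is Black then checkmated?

After d8=Q: black king on a6; in check: no.
Black is not in check, so this cannot be checkmate.

no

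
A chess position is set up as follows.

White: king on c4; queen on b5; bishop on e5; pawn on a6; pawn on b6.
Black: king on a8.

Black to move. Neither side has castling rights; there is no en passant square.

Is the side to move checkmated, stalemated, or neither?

Black to move; black king on a8.
In check: no.
King squares — a7: attacked by Pb6; b7: attacked by Pa6; b8: attacked by Be5.
Legal moves for Black: none.
Not in check and no legal moves → stalemate.

stalemate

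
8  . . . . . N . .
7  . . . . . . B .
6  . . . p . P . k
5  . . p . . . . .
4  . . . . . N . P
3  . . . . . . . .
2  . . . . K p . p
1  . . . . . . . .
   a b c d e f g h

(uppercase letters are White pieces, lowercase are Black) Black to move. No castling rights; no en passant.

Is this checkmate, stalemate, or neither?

checkmate

Black to move; black king on h6.
In check: yes, from the white bishop on g7.
King squares — g5: attacked by Ph4; h5: attacked by Nf4; g6: attacked by Nf4; g7: attacked by Pf6; h7: attacked by Nf8.
Legal moves for Black: none.
In check with no legal moves → checkmate.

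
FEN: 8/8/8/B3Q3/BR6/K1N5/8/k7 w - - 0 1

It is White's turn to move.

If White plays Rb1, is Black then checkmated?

After Rb1: black king on a1; in check: yes, from the white rook on b1.
King squares — b1: attacked by Nc3; a2: attacked by Ka3; b2: attacked by Rb1.
Black has no legal moves → checkmate.

yes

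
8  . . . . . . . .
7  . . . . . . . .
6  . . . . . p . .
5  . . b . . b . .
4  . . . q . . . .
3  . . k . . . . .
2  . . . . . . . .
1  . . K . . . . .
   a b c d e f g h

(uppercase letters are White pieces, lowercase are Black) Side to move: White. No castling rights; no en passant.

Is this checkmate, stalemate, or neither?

White to move; white king on c1.
In check: no.
King squares — b1: attacked by Bf5; d1: attacked by Qd4; b2: attacked by Kc3; c2: attacked by Kc3; d2: attacked by Kc3.
Legal moves for White: none.
Not in check and no legal moves → stalemate.

stalemate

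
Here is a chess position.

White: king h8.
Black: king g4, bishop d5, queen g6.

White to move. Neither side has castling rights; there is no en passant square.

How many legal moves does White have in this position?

0

White to move; king on h8.
In check: no.
Legal moves: none.
Count: 0.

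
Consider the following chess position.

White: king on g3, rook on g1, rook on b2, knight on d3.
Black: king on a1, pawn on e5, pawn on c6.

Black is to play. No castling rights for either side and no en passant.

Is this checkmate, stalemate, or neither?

Black to move; black king on a1.
In check: yes, from the white rook on g1.
King squares — b1: attacked by Rg1; a2: attacked by Rb2; b2: attacked by Nd3.
Legal moves for Black: none.
In check with no legal moves → checkmate.

checkmate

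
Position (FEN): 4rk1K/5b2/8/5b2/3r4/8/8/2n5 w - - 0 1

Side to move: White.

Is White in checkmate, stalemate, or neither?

stalemate

White to move; white king on h8.
In check: no.
King squares — g7: attacked by Kf8; h7: attacked by Bf5; g8: attacked by Bf7.
Legal moves for White: none.
Not in check and no legal moves → stalemate.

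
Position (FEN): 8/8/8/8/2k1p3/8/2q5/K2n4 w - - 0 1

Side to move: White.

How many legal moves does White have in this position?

White to move; king on a1.
In check: no.
Legal moves: none.
Count: 0.

0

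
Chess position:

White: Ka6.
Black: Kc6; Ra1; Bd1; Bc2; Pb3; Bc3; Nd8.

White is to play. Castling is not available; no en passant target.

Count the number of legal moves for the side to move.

White to move; king on a6.
In check: yes, from the black rook on a1.
Legal moves: none.
Count: 0.

0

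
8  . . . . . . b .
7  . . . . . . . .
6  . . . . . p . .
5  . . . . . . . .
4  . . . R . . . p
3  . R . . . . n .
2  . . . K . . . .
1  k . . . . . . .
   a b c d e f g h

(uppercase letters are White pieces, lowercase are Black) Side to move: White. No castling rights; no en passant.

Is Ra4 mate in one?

After Ra4: black king on a1; in check: yes, from the white rook on a4.
King squares — b1: attacked by Rb3; a2: attacked by Ra4; b2: attacked by Rb3.
Black has no legal moves → checkmate.

yes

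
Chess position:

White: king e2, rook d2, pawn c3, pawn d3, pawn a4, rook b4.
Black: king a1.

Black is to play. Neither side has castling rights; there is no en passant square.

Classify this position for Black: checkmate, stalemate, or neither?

Black to move; black king on a1.
In check: no.
King squares — b1: attacked by Rb4; a2: attacked by Rd2; b2: attacked by Rd2.
Legal moves for Black: none.
Not in check and no legal moves → stalemate.

stalemate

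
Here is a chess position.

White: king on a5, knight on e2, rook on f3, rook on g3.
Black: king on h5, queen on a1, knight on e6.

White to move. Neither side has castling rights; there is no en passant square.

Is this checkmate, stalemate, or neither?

neither

White to move; white king on a5.
In check: yes, from the black queen on a1.
King squares — a4: attacked by Qa1; b4: available; b5: available; a6: attacked by Qa1; b6: available.
Legal moves for White: Kb6, Kb5, Kb4, Ra3.
White is in check but has 4 legal moves → neither.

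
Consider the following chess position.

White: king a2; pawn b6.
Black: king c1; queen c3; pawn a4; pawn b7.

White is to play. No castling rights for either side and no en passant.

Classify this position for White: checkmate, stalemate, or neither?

stalemate

White to move; white king on a2.
In check: no.
King squares — a1: attacked by Qc3; b1: attacked by Kc1; b2: attacked by Kc1; a3: attacked by Qc3; b3: attacked by Qc3.
Legal moves for White: none.
Not in check and no legal moves → stalemate.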